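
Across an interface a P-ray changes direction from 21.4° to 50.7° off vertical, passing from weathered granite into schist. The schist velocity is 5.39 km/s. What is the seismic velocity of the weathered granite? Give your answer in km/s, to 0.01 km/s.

2.54 km/s

sin 21.4° = 0.3649; sin 50.7° = 0.7738.
V₁ = V₂·(sin θ₁/sin θ₂) = 5.39·(0.3649/0.7738) = 2.54 km/s.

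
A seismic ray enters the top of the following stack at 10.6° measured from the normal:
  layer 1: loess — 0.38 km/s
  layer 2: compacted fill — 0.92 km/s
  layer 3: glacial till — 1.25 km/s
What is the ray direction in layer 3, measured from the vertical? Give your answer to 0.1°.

Ray parameter p = sin 10.6° / 0.38 = 4.8408e-01 s/km.
sin θ_3 = p·V_3 = 4.8408e-01 × 1.25 = 0.6051.
θ_3 = 37.24° from the vertical.

37.2°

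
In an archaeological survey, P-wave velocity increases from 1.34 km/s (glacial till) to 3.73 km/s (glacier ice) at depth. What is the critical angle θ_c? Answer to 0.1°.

21.1°

Critical incidence: sin θ_c = V₁/V₂ = 1.34/3.73 = 0.3592.
θ_c = arcsin 0.3592 = 21.05°.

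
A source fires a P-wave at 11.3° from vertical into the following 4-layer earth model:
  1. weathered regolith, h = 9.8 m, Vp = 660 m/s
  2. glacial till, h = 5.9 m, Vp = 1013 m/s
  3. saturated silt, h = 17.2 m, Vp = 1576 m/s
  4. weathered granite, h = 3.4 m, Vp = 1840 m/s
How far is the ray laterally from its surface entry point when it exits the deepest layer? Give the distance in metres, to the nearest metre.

15 m

p = sin θ₁/V₁ = sin 11.3°/660 = 2.9689e-04 s/m is conserved through the stack.
Layer 1: θ = 11.30°; offset = 9.8·tan 11.30° = 1.958 m.
Layer 2: sin θ = p·1013 = 0.3007 → θ = 17.50°; offset = 5.9·tan 17.50° = 1.861 m.
Layer 3: sin θ = p·1576 = 0.4679 → θ = 27.90°; offset = 17.2·tan 27.90° = 9.106 m.
Layer 4: sin θ = p·1840 = 0.5463 → θ = 33.11°; offset = 3.4·tan 33.11° = 2.217 m.
Total horizontal offset = 15.142 m.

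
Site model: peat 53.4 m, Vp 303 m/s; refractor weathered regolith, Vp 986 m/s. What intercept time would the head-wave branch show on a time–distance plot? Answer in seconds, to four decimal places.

0.3354 s

θ_c = arcsin(V₁/V₂) = arcsin(303/986) = 17.90°; cos θ_c = 0.9516.
tᵢ = 2h·cos θ_c / V₁ = 2·53.4·0.9516 / 303 = 0.33542 s.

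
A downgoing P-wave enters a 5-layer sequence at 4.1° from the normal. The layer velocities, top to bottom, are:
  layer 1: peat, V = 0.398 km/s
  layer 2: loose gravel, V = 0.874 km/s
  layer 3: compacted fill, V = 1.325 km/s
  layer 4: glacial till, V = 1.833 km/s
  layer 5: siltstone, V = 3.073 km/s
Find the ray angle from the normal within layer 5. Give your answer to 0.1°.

33.5°

Ray parameter p = sin 4.1° / 0.398 = 1.7964e-01 s/km.
sin θ_5 = p·V_5 = 1.7964e-01 × 3.073 = 0.5520.
θ_5 = arcsin 0.5520 = 33.51°.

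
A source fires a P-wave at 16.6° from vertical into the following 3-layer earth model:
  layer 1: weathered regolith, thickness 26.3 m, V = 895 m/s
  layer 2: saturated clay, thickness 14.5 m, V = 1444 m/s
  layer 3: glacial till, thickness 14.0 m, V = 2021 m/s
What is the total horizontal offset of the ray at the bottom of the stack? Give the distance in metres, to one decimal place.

p = sin θ₁/V₁ = sin 16.6°/895 = 3.1920e-04 s/m is conserved through the stack.
Layer 1: θ = 16.60°; offset = 26.3·tan 16.60° = 7.840 m.
Layer 2: sin θ = p·1444 = 0.4609 → θ = 27.45°; offset = 14.5·tan 27.45° = 7.531 m.
Layer 3: sin θ = p·2021 = 0.6451 → θ = 40.17°; offset = 14.0·tan 40.17° = 11.820 m.
Σ offsets = 27.192 m.

27.2 m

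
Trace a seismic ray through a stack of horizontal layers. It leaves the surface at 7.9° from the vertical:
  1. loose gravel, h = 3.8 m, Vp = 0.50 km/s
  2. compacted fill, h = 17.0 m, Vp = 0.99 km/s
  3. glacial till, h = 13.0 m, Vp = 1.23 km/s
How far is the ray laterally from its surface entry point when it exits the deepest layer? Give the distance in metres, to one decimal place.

Ray parameter p = sin 7.9° / 0.50 km/s = 2.7489e-01 s/km.
Layer 1: θ = 7.90°; offset = 3.8·tan 7.90° = 0.527 m.
Layer 2: sin θ = p·0.99 = 0.2721 → θ = 15.79°; offset = 17.0·tan 15.79° = 4.808 m.
Layer 3: sin θ = p·1.23 = 0.3381 → θ = 19.76°; offset = 13.0·tan 19.76° = 4.671 m.
Total horizontal offset = 10.006 m.

10.0 m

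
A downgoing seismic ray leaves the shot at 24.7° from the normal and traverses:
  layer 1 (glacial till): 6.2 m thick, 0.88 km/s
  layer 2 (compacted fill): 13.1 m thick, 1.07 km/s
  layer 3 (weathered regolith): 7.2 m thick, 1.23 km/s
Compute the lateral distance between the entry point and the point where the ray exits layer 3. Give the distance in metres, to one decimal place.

Ray parameter p = sin 24.7° / 0.88 km/s = 4.7485e-01 s/km.
Layer 1: θ = 24.70°; offset = 6.2·tan 24.70° = 2.852 m.
Layer 2: sin θ = p·1.07 = 0.5081 → θ = 30.54°; offset = 13.1·tan 30.54° = 7.728 m.
Layer 3: sin θ = p·1.23 = 0.5841 → θ = 35.74°; offset = 7.2·tan 35.74° = 5.181 m.
Summing the layer offsets gives 15.760 m.

15.8 m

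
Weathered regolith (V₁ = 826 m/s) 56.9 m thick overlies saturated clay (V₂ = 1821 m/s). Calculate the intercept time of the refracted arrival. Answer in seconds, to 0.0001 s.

tᵢ = 2h·√(V₂²−V₁²)/(V₁V₂).
√(V₂²−V₁²) = √(1821²−826²) = 1622.9 m/s.
tᵢ = 2·56.9·1622.9/(826·1821) = 0.12278 s.

0.1228 s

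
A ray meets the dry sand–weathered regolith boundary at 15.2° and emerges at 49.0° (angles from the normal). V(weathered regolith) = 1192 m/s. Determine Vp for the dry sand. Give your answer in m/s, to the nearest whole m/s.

414 m/s

sin 15.2° = 0.2622; sin 49.0° = 0.7547.
V₁ = V₂·(sin θ₁/sin θ₂) = 1192·(0.2622/0.7547) = 414.11 m/s.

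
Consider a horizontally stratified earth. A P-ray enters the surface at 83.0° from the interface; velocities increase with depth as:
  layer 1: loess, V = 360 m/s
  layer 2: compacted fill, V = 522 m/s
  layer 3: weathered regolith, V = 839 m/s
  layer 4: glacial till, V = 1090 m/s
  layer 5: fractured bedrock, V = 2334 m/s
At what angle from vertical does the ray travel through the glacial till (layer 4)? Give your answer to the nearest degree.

From the normal: θ₁ = 90° − 83.0° = 7.0°.
Ray parameter p = sin 7.0° / 360 = 3.3853e-04 s/m.
sin θ_4 = p·V_4 = 3.3853e-04 × 1090 = 0.3690.
θ_4 = arcsin 0.3690 = 21.65°.

22°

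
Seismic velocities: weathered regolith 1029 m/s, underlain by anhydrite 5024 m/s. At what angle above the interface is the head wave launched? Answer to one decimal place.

78.2°

Critical incidence: sin θ_c = V₁/V₂ = 1029/5024 = 0.2048.
θ_c = arcsin 0.2048 = 11.82°.
Measured from the interface: 90° − 11.82° = 78.18°.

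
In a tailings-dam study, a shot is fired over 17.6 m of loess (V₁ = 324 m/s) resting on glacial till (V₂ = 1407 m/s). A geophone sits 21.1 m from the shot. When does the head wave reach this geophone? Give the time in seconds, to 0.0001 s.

θ_c = arcsin(V₁/V₂) = arcsin(324/1407) = 13.31°, cos θ_c = 0.9731.
Intercept time tᵢ = 2h cos θ_c / V₁ = 2·17.6·0.9731/324 = 0.10572 s.
t = x/V₂ + tᵢ = 21.1/1407 + 0.10572 = 0.12072 s.

0.1207 s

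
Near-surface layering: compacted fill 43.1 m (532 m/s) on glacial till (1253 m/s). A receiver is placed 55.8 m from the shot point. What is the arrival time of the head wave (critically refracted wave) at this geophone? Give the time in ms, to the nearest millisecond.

191 ms

θ_c = arcsin(V₁/V₂) = arcsin(532/1253) = 25.12°, cos θ_c = 0.9054.
Intercept time tᵢ = 2h cos θ_c / V₁ = 2·43.1·0.9054/532 = 0.14670 s.
t = x/V₂ + tᵢ = 55.8/1253 + 0.14670 = 0.19123 s.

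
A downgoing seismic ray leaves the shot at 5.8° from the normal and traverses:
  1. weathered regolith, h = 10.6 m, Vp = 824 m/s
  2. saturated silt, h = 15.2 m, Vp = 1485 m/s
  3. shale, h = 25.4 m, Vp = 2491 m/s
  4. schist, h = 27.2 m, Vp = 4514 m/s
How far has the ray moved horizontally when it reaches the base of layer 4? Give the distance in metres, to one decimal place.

30.1 m

p = sin θ₁/V₁ = sin 5.8°/824 = 1.2264e-04 s/m is conserved through the stack.
Layer 1: θ = 5.80°; offset = 10.6·tan 5.80° = 1.077 m.
Layer 2: sin θ = p·1485 = 0.1821 → θ = 10.49°; offset = 15.2·tan 10.49° = 2.815 m.
Layer 3: sin θ = p·2491 = 0.3055 → θ = 17.79°; offset = 25.4·tan 17.79° = 8.149 m.
Layer 4: sin θ = p·4514 = 0.5536 → θ = 33.61°; offset = 27.2·tan 33.61° = 18.082 m.
Total horizontal offset = 30.123 m.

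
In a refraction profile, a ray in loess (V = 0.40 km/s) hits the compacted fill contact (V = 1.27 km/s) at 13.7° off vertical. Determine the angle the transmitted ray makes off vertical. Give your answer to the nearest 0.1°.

sin θ₁/V₁ = sin θ₂/V₂ ⇒ sin θ₂ = 1.27·sin 13.7°/0.40 = 1.27·0.2368/0.40 = 0.7520.
θ₂ = sin⁻¹(0.7520) = 48.76° (from vertical).

48.8°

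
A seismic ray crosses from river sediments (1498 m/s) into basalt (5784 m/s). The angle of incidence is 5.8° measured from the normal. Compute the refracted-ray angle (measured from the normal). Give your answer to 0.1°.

Snell's law: sin θ₂ = (V₂/V₁)·sin θ₁ = (5784/1498)·sin 5.8° = 0.3902.
θ₂ = sin⁻¹(0.3902) = 22.97° (from vertical).

23.0°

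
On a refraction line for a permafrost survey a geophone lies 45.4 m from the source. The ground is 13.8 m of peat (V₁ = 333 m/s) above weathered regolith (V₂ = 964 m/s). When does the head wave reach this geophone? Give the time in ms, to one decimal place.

θ_c = arcsin(V₁/V₂) = arcsin(333/964) = 20.21°, cos θ_c = 0.9384.
Intercept time tᵢ = 2h cos θ_c / V₁ = 2·13.8·0.9384/333 = 0.07778 s.
t = x/V₂ + tᵢ = 45.4/964 + 0.07778 = 0.12488 s.

124.9 ms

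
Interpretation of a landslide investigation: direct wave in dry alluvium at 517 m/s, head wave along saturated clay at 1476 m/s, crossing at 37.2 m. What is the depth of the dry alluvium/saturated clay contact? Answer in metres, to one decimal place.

h = (x_cross/2)·√((V₂−V₁)/(V₂+V₁)).
(V₂−V₁)/(V₂+V₁) = (1476−517)/(1476+517) = 0.4812; √ = 0.6937.
h = (37.2/2)·0.6937 = 12.90 m.

12.9 m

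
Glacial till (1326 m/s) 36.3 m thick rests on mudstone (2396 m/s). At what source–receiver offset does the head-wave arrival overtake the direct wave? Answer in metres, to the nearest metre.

θ_c = arcsin(1326/2396) = 33.60°, so cos θ_c = 0.8329 and tᵢ = 2h cos θ_c/V₁ = 0.0456 s.
At crossover x/V₁ = x/V₂ + tᵢ ⇒ x = tᵢ/(1/V₁ − 1/V₂) = 0.04560/(7.5415e-04 − 4.1736e-04) = 135.40 m.

135 m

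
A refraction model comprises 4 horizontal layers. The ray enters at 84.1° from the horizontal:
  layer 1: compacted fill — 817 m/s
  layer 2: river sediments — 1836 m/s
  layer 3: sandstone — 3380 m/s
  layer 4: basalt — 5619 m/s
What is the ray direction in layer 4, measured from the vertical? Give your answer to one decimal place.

From the normal: θ₁ = 90° − 84.1° = 5.9°.
Snell's law across each interface conserves sin θ / V, so sin θ_4 = V_4·sin θ₁/V₁.
sin θ_4 = 5619 × sin 5.9° / 817 = 0.7070.
θ_4 = 44.99° from the vertical.

45.0°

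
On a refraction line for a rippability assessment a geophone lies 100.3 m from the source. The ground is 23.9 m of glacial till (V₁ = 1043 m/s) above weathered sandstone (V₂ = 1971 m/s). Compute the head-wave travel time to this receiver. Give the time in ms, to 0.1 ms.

89.8 ms

θ_c = arcsin(V₁/V₂) = arcsin(1043/1971) = 31.95°, cos θ_c = 0.8485.
Intercept time tᵢ = 2h cos θ_c / V₁ = 2·23.9·0.8485/1043 = 0.03889 s.
t = x/V₂ + tᵢ = 100.3/1971 + 0.03889 = 0.08977 s.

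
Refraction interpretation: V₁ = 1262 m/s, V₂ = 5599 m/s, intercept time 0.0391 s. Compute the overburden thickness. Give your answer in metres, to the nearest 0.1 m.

25.3 m

θ_c = arcsin(1262/5599) = 13.03°; cos θ_c = 0.9743.
tᵢ = 2h cos θ_c/V₁ ⇒ h = tᵢ·V₁/(2 cos θ_c) = 0.0391·1262/(2·0.9743) = 25.32 m.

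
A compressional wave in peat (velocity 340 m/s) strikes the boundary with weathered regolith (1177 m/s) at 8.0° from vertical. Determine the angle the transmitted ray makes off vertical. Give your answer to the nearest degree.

Snell's law: sin θ₂ = (V₂/V₁)·sin θ₁ = (1177/340)·sin 8.0° = 0.4818.
θ₂ = sin⁻¹(0.4818) = 28.80° (from vertical).

29°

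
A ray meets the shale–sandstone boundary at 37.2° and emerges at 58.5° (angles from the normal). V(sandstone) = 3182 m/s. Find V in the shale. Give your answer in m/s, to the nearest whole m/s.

sin 37.2° = 0.6046; sin 58.5° = 0.8526.
V₁ = V₂·(sin θ₁/sin θ₂) = 3182·(0.6046/0.8526) = 2256.33 m/s.

2256 m/s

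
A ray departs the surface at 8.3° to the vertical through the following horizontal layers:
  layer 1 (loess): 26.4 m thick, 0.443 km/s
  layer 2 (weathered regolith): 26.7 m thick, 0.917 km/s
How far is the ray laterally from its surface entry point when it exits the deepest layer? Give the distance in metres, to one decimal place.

12.2 m

Apply Snell's law at each interface; in layer i the horizontal offset is hᵢ·tan θᵢ.
Layer 1: θ = 8.30°; offset = 26.4·tan 8.30° = 3.851 m.
Layer 2: sin θ = 0.917·sin 8.3°/0.443 = 0.2988, θ = 17.39°; offset = 26.7·tan 17.39° = 8.360 m.
Summing the layer offsets gives 12.212 m.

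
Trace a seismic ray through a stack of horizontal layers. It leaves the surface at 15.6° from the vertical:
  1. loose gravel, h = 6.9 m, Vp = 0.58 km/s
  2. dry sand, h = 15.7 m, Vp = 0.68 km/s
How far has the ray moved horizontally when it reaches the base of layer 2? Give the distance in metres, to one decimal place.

Apply Snell's law at each interface; in layer i the horizontal offset is hᵢ·tan θᵢ.
Layer 1: θ = 15.60°; offset = 6.9·tan 15.60° = 1.927 m.
Layer 2: sin θ = 0.68·sin 15.6°/0.58 = 0.3153, θ = 18.38°; offset = 15.7·tan 18.38° = 5.216 m.
Σ offsets = 7.143 m.

7.1 m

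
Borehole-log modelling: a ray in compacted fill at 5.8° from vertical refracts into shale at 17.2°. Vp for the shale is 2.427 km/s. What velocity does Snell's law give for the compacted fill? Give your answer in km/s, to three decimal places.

0.829 km/s

sin 5.8° = 0.1011; sin 17.2° = 0.2957.
V₁ = V₂·(sin θ₁/sin θ₂) = 2.427·(0.1011/0.2957) = 0.829 km/s.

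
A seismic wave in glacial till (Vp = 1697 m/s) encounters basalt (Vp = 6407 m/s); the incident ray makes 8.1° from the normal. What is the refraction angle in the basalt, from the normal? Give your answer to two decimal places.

32.14°

sin θ₁/V₁ = sin θ₂/V₂ ⇒ sin θ₂ = 6407·sin 8.1°/1697 = 6407·0.1409/1697 = 0.5320.
θ₂ = arcsin 0.5320 = 32.14° from the normal.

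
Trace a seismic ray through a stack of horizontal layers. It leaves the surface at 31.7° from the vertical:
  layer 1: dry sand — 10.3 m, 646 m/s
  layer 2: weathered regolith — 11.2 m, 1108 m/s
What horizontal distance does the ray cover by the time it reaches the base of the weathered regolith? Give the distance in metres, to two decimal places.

29.66 m

Apply Snell's law at each interface; in layer i the horizontal offset is hᵢ·tan θᵢ.
Layer 1: θ = 31.70°; offset = 10.3·tan 31.70° = 6.3614 m.
Layer 2: sin θ = 1108·sin 31.7°/646 = 0.9013, θ = 64.33°; offset = 11.2·tan 64.33° = 23.2989 m.
Σ offsets = 29.6603 m.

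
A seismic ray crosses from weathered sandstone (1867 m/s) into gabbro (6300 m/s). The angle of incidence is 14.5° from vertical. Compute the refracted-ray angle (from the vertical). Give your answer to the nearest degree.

58°

Snell's law: sin θ₂ = (V₂/V₁)·sin θ₁ = (6300/1867)·sin 14.5° = 0.8449.
θ₂ = arcsin 0.8449 = 57.66° from the normal.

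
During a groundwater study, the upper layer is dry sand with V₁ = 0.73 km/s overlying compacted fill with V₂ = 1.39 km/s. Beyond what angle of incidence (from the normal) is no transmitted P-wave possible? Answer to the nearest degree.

32°

At critical incidence the refracted ray runs along the interface (θ₂ = 90°), so sin θ_c = V₁/V₂.
θ_c = arcsin(0.73/1.39) = arcsin 0.5252 = 31.68°.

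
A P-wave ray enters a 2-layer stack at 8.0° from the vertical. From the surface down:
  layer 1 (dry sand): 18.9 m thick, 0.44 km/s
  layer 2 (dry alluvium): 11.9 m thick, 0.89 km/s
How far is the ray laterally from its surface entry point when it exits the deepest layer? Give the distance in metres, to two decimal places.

6.15 m

Apply Snell's law at each interface; in layer i the horizontal offset is hᵢ·tan θᵢ.
Layer 1: θ = 8.00°; offset = 18.9·tan 8.00° = 2.6562 m.
Layer 2: sin θ = 0.89·sin 8.0°/0.44 = 0.2815, θ = 16.35°; offset = 11.9·tan 16.35° = 3.4911 m.
Σ offsets = 6.1474 m.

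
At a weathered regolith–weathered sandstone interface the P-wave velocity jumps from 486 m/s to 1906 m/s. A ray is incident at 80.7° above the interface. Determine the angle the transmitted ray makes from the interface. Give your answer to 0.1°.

Angle from the normal: 90° − 80.7° = 9.3°.
Snell's law: sin θ₂ = (V₂/V₁)·sin θ₁ = (1906/486)·sin 9.3° = 0.6338.
θ₂ = arcsin 0.6338 = 39.33° from the normal.
From the interface: 90° − 39.33° = 50.67°.

50.7°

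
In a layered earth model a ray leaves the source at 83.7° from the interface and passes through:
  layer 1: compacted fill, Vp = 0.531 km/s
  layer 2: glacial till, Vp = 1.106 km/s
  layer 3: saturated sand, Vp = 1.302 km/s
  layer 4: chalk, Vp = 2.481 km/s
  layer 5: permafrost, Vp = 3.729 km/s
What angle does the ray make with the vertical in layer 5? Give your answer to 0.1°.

50.4°

From the normal: θ₁ = 90° − 83.7° = 6.3°.
Ray parameter p = sin 6.3° / 0.531 = 2.0666e-01 s/km.
sin θ_5 = p·V_5 = 2.0666e-01 × 3.729 = 0.7706.
θ_5 = arcsin 0.7706 = 50.41°.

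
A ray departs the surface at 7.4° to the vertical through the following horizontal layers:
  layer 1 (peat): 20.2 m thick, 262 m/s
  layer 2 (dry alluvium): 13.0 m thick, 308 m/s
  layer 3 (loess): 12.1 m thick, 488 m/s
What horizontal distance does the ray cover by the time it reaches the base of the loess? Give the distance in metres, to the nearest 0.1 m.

7.6 m

p = sin θ₁/V₁ = sin 7.4°/262 = 4.9159e-04 s/m is conserved through the stack.
Layer 1: θ = 7.40°; offset = 20.2·tan 7.40° = 2.624 m.
Layer 2: sin θ = p·308 = 0.1514 → θ = 8.71°; offset = 13.0·tan 8.71° = 1.991 m.
Layer 3: sin θ = p·488 = 0.2399 → θ = 13.88°; offset = 12.1·tan 13.88° = 2.990 m.
Total horizontal offset = 7.605 m.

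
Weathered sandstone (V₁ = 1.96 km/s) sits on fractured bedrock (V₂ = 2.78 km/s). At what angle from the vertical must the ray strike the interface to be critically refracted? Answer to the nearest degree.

45°

At critical incidence the refracted ray runs along the interface (θ₂ = 90°), so sin θ_c = V₁/V₂.
θ_c = arcsin(1.96/2.78) = arcsin 0.7050 = 44.83°.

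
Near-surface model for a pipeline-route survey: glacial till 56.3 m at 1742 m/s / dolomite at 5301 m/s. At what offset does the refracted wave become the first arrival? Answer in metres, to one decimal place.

158.4 m

θ_c = arcsin(1742/5301) = 19.18°, so cos θ_c = 0.9445 and tᵢ = 2h cos θ_c/V₁ = 0.0610 s.
At crossover x/V₁ = x/V₂ + tᵢ ⇒ x = tᵢ/(1/V₁ − 1/V₂) = 0.06105/(5.7405e-04 − 1.8864e-04) = 158.40 m.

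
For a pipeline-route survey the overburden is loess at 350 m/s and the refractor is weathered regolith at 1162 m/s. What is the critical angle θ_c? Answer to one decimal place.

At critical incidence the refracted ray runs along the interface (θ₂ = 90°), so sin θ_c = V₁/V₂.
θ_c = arcsin(350/1162) = arcsin 0.3012 = 17.53°.

17.5°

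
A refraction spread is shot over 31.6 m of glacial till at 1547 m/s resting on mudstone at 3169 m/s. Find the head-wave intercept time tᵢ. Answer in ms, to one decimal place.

35.7 ms

tᵢ = 2h·√(V₂²−V₁²)/(V₁V₂).
√(V₂²−V₁²) = √(3169²−1547²) = 2765.7 m/s.
tᵢ = 2·31.6·2765.7/(1547·3169) = 0.03565 s.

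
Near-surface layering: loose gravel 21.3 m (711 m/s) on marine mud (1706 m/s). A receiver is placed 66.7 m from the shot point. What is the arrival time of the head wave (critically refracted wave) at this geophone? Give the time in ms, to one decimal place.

93.6 ms

t = x/V₂ + 2h·√(V₂²−V₁²)/(V₁V₂).
√(V₂²−V₁²) = √(1706²−711²) = 1550.8 m/s; delay term = 2·21.3·1550.8/(711·1706) = 0.05446 s.
t = 66.7/1706 + 0.05446 = 0.09356 s.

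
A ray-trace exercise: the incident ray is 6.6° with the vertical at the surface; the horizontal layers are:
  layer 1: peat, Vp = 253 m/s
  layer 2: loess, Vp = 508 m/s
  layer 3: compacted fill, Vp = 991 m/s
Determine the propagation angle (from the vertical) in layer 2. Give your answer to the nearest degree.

13°

Ray parameter p = sin 6.6° / 253 = 4.5430e-04 s/m.
sin θ_2 = p·V_2 = 4.5430e-04 × 508 = 0.2308.
θ_2 = 13.34° from the vertical.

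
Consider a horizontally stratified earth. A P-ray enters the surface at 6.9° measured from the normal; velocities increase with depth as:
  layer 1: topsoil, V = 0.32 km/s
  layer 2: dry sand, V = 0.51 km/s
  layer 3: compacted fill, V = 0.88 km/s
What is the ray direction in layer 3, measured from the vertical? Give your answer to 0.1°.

Ray parameter p = sin 6.9° / 0.32 = 3.7543e-01 s/km.
sin θ_3 = p·V_3 = 3.7543e-01 × 0.88 = 0.3304.
θ_3 = 19.29° from the vertical.

19.3°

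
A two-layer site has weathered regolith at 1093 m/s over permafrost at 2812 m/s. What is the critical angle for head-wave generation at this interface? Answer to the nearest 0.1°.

At critical incidence the refracted ray runs along the interface (θ₂ = 90°), so sin θ_c = V₁/V₂.
θ_c = arcsin(1093/2812) = arcsin 0.3887 = 22.87°.

22.9°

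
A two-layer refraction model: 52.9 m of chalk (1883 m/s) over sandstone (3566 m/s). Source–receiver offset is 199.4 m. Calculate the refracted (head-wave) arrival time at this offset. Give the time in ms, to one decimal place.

103.6 ms

θ_c = arcsin(V₁/V₂) = arcsin(1883/3566) = 31.87°, cos θ_c = 0.8492.
Intercept time tᵢ = 2h cos θ_c / V₁ = 2·52.9·0.8492/1883 = 0.04771 s.
t = x/V₂ + tᵢ = 199.4/3566 + 0.04771 = 0.10363 s.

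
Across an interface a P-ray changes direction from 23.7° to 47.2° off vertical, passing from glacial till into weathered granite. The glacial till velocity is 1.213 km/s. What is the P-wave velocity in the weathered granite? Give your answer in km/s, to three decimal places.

2.214 km/s

sin 23.7° = 0.4019; sin 47.2° = 0.7337.
V₂ = V₁·(sin θ₂/sin θ₁) = 1.213·(0.7337/0.4019) = 2.214 km/s.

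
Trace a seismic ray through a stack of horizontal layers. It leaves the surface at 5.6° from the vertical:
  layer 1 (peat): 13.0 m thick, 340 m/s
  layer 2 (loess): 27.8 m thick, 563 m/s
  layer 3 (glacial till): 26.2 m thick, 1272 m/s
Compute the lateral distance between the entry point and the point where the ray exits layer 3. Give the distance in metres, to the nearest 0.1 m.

p = sin θ₁/V₁ = sin 5.6°/340 = 2.8701e-04 s/m is conserved through the stack.
Layer 1: θ = 5.60°; offset = 13.0·tan 5.60° = 1.275 m.
Layer 2: sin θ = p·563 = 0.1616 → θ = 9.30°; offset = 27.8·tan 9.30° = 4.552 m.
Layer 3: sin θ = p·1272 = 0.3651 → θ = 21.41°; offset = 26.2·tan 21.41° = 10.274 m.
Total horizontal offset = 16.101 m.

16.1 m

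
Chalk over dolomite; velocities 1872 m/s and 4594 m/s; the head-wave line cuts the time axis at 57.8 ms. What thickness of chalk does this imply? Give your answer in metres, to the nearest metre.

59 m

θ_c = arcsin(1872/4594) = 24.05°; cos θ_c = 0.9132.
tᵢ = 2h cos θ_c/V₁ ⇒ h = tᵢ·V₁/(2 cos θ_c) = 0.0578·1872/(2·0.9132) = 59.24 m.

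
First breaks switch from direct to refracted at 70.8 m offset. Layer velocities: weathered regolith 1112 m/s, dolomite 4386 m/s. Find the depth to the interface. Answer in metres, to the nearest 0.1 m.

h = (x_cross/2)·√((V₂−V₁)/(V₂+V₁)).
(V₂−V₁)/(V₂+V₁) = (4386−1112)/(4386+1112) = 0.5955; √ = 0.7717.
h = (70.8/2)·0.7717 = 27.32 m.

27.3 m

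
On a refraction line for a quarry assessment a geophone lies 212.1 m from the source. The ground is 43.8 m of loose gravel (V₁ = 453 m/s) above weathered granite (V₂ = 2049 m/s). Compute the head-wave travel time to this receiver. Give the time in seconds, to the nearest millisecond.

θ_c = arcsin(V₁/V₂) = arcsin(453/2049) = 12.77°, cos θ_c = 0.9753.
Intercept time tᵢ = 2h cos θ_c / V₁ = 2·43.8·0.9753/453 = 0.18859 s.
t = x/V₂ + tᵢ = 212.1/2049 + 0.18859 = 0.29211 s.

0.292 s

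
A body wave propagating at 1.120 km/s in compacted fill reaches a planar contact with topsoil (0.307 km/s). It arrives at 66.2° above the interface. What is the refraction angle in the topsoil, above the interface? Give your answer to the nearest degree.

Angle from the normal: 90° − 66.2° = 23.8°.
Snell's law: sin θ₂ = (V₂/V₁)·sin θ₁ = (0.307/1.120)·sin 23.8° = 0.1106.
θ₂ = arcsin 0.1106 = 6.35° from the normal.
From the interface: 90° − 6.35° = 83.65°.

84°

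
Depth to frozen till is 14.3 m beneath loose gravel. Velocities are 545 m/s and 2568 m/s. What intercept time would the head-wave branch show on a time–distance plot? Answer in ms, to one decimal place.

51.3 ms

tᵢ = 2h·√(V₂²−V₁²)/(V₁V₂).
√(V₂²−V₁²) = √(2568²−545²) = 2509.5 m/s.
tᵢ = 2·14.3·2509.5/(545·2568) = 0.05128 s.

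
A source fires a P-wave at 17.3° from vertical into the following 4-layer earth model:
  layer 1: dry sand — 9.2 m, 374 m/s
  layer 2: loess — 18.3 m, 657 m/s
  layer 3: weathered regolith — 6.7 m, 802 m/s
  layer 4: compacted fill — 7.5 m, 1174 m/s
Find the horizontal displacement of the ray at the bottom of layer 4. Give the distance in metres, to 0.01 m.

39.14 m

Ray parameter p = sin 17.3° / 374 m/s = 7.9512e-04 s/m.
Layer 1: θ = 17.30°; offset = 9.2·tan 17.30° = 2.8655 m.
Layer 2: sin θ = p·657 = 0.5224 → θ = 31.49°; offset = 18.3·tan 31.49° = 11.2112 m.
Layer 3: sin θ = p·802 = 0.6377 → θ = 39.62°; offset = 6.7·tan 39.62° = 5.5466 m.
Layer 4: sin θ = p·1174 = 0.9335 → θ = 68.98°; offset = 7.5·tan 68.98° = 19.5203 m.
Total horizontal offset = 39.1435 m.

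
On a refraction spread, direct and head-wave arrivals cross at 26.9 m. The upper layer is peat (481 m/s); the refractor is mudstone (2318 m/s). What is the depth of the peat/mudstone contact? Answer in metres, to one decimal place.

x_cross = 2h·√((V₂+V₁)/(V₂−V₁)) → h = x_cross / (2·√((V₂+V₁)/(V₂−V₁))).
√((V₂+V₁)/(V₂−V₁)) = √((2318+481)/(2318−481)) = 1.2344.
h = 26.9 / (2·1.2344) = 10.90 m.

10.9 m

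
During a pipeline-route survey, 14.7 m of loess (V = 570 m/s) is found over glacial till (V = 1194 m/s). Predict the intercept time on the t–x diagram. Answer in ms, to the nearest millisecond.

tᵢ = 2h·√(V₂²−V₁²)/(V₁V₂).
√(V₂²−V₁²) = √(1194²−570²) = 1049.2 m/s.
tᵢ = 2·14.7·1049.2/(570·1194) = 0.04532 s.

45 ms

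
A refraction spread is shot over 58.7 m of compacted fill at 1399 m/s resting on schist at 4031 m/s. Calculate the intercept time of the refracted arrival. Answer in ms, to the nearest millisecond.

tᵢ = 2h·√(V₂²−V₁²)/(V₁V₂).
√(V₂²−V₁²) = √(4031²−1399²) = 3780.4 m/s.
tᵢ = 2·58.7·3780.4/(1399·4031) = 0.07870 s.

79 ms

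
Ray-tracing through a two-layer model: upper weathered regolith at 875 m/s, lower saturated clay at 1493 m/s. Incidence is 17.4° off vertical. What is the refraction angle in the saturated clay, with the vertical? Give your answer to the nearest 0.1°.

30.7°

sin θ₁/V₁ = sin θ₂/V₂ ⇒ sin θ₂ = 1493·sin 17.4°/875 = 1493·0.2990/875 = 0.5102.
θ₂ = sin⁻¹(0.5102) = 30.68° (from vertical).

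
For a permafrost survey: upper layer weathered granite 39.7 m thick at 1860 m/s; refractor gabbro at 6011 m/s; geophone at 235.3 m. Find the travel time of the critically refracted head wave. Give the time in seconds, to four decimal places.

t = x/V₂ + 2h·√(V₂²−V₁²)/(V₁V₂).
√(V₂²−V₁²) = √(6011²−1860²) = 5716.0 m/s; delay term = 2·39.7·5716.0/(1860·6011) = 0.04059 s.
t = 235.3/6011 + 0.04059 = 0.07974 s.

0.0797 s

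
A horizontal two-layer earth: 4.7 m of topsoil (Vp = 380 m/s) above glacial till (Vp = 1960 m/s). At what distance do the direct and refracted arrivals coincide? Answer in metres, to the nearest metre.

x_cross = 2h·√((V₂+V₁)/(V₂−V₁)).
(V₂+V₁)/(V₂−V₁) = (1960+380)/(1960−380) = 1.4810; √ = 1.2170.
x_cross = 2·4.7·1.2170 = 11.44 m.

11 m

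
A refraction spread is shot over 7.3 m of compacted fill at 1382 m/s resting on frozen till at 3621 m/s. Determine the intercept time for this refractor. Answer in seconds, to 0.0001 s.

0.0098 s

θ_c = arcsin(V₁/V₂) = arcsin(1382/3621) = 22.44°; cos θ_c = 0.9243.
tᵢ = 2h·cos θ_c / V₁ = 2·7.3·0.9243 / 1382 = 0.00976 s.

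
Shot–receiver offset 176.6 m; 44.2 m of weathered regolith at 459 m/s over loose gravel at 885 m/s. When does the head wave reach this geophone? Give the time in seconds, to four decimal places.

0.3642 s

t = x/V₂ + 2h·√(V₂²−V₁²)/(V₁V₂).
√(V₂²−V₁²) = √(885²−459²) = 756.7 m/s; delay term = 2·44.2·756.7/(459·885) = 0.16466 s.
t = 176.6/885 + 0.16466 = 0.36421 s.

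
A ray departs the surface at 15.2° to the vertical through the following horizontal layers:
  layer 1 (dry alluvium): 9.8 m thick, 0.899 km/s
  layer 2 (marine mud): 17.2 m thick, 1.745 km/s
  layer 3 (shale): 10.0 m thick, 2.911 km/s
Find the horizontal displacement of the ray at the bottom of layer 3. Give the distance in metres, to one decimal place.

Apply Snell's law at each interface; in layer i the horizontal offset is hᵢ·tan θᵢ.
Layer 1: θ = 15.20°; offset = 9.8·tan 15.20° = 2.663 m.
Layer 2: sin θ = 1.745·sin 15.2°/0.899 = 0.5089, θ = 30.59°; offset = 17.2·tan 30.59° = 10.169 m.
Layer 3: sin θ = 2.911·sin 15.2°/0.899 = 0.8490, θ = 58.10°; offset = 10.0·tan 58.10° = 16.066 m.
Summing the layer offsets gives 28.898 m.

28.9 m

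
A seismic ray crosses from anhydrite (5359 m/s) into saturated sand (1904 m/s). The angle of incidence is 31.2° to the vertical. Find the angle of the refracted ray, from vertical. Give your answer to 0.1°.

10.6°

Snell's law: sin θ₂ = (V₂/V₁)·sin θ₁ = (1904/5359)·sin 31.2° = 0.1840.
θ₂ = sin⁻¹(0.1840) = 10.61° (from vertical).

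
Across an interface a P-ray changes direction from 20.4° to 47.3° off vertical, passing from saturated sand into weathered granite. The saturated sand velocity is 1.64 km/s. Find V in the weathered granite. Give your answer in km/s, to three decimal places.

Snell's law: sin 20.4°/V₁ = sin 47.3°/V₂.
V₂ = V₁·sin 47.3°/sin 20.4° = 1.64 × 2.1084 = 3.458 km/s.

3.458 km/s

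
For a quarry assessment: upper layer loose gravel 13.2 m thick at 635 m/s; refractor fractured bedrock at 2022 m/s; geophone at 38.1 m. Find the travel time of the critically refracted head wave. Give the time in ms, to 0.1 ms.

t = x/V₂ + 2h·√(V₂²−V₁²)/(V₁V₂).
√(V₂²−V₁²) = √(2022²−635²) = 1919.7 m/s; delay term = 2·13.2·1919.7/(635·2022) = 0.03947 s.
t = 38.1/2022 + 0.03947 = 0.05831 s.

58.3 ms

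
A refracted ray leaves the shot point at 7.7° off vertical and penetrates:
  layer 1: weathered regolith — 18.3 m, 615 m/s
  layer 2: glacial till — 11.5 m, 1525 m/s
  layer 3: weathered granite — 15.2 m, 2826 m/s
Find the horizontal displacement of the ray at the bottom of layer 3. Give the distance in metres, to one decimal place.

18.4 m

Ray parameter p = sin 7.7° / 615 m/s = 2.1786e-04 s/m.
Layer 1: θ = 7.70°; offset = 18.3·tan 7.70° = 2.474 m.
Layer 2: sin θ = p·1525 = 0.3322 → θ = 19.40°; offset = 11.5·tan 19.40° = 4.051 m.
Layer 3: sin θ = p·2826 = 0.6157 → θ = 38.00°; offset = 15.2·tan 38.00° = 11.876 m.
Summing the layer offsets gives 18.401 m.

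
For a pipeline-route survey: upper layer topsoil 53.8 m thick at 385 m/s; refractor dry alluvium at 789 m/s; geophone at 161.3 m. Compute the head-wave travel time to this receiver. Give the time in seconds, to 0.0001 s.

0.4484 s

t = x/V₂ + 2h·√(V₂²−V₁²)/(V₁V₂).
√(V₂²−V₁²) = √(789²−385²) = 688.7 m/s; delay term = 2·53.8·688.7/(385·789) = 0.24395 s.
t = 161.3/789 + 0.24395 = 0.44839 s.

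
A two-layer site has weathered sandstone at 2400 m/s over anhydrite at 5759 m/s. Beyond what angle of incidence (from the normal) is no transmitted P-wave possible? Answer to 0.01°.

Critical incidence: sin θ_c = V₁/V₂ = 2400/5759 = 0.4167.
θ_c = arcsin 0.4167 = 24.63°.

24.63°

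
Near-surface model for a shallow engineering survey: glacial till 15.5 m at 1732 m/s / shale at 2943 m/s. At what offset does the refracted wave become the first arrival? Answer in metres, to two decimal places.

x_cross = 2h·√((V₂+V₁)/(V₂−V₁)).
(V₂+V₁)/(V₂−V₁) = (2943+1732)/(2943−1732) = 3.8604; √ = 1.9648.
x_cross = 2·15.5·1.9648 = 60.91 m.

60.91 m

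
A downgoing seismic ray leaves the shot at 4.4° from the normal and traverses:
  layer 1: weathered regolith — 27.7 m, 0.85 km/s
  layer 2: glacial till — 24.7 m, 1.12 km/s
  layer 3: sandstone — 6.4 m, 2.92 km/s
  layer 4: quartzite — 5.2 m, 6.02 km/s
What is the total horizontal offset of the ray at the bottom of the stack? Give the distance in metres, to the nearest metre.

10 m

Apply Snell's law at each interface; in layer i the horizontal offset is hᵢ·tan θᵢ.
Layer 1: θ = 4.40°; offset = 27.7·tan 4.40° = 2.131 m.
Layer 2: sin θ = 1.12·sin 4.4°/0.85 = 0.1011, θ = 5.80°; offset = 24.7·tan 5.80° = 2.510 m.
Layer 3: sin θ = 2.92·sin 4.4°/0.85 = 0.2636, θ = 15.28°; offset = 6.4·tan 15.28° = 1.749 m.
Layer 4: sin θ = 6.02·sin 4.4°/0.85 = 0.5434, θ = 32.91°; offset = 5.2·tan 32.91° = 3.366 m.
Summing the layer offsets gives 9.755 m.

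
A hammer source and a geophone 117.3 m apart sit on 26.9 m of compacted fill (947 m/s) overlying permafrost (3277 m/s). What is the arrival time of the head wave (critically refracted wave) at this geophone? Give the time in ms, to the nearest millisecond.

90 ms

t = x/V₂ + 2h·√(V₂²−V₁²)/(V₁V₂).
√(V₂²−V₁²) = √(3277²−947²) = 3137.2 m/s; delay term = 2·26.9·3137.2/(947·3277) = 0.05439 s.
t = 117.3/3277 + 0.05439 = 0.09018 s.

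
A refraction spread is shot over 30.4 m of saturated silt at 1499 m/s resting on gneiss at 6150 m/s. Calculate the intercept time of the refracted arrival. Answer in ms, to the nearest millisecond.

θ_c = arcsin(V₁/V₂) = arcsin(1499/6150) = 14.11°; cos θ_c = 0.9698.
tᵢ = 2h·cos θ_c / V₁ = 2·30.4·0.9698 / 1499 = 0.03934 s.

39 ms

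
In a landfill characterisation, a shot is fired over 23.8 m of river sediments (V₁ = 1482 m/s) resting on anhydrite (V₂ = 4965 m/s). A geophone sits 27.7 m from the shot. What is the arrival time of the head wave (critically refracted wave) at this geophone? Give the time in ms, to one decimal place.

t = x/V₂ + 2h·√(V₂²−V₁²)/(V₁V₂).
√(V₂²−V₁²) = √(4965²−1482²) = 4738.7 m/s; delay term = 2·23.8·4738.7/(1482·4965) = 0.03065 s.
t = 27.7/4965 + 0.03065 = 0.03623 s.

36.2 ms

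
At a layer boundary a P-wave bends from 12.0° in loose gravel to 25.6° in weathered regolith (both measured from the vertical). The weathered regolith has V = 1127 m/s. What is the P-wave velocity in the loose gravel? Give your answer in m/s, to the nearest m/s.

sin 12.0° = 0.2079; sin 25.6° = 0.4321.
V₁ = V₂·(sin θ₁/sin θ₂) = 1127·(0.2079/0.4321) = 542.29 m/s.

542 m/s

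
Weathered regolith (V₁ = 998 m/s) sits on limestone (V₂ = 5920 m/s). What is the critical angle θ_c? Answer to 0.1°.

At critical incidence the refracted ray runs along the interface (θ₂ = 90°), so sin θ_c = V₁/V₂.
θ_c = arcsin(998/5920) = arcsin 0.1686 = 9.71°.

9.7°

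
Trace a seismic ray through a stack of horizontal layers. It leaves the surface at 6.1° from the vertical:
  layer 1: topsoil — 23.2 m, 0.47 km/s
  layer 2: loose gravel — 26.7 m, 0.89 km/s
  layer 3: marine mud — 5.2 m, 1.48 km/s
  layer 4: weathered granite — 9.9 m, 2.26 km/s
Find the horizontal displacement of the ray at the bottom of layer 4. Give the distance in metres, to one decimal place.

15.7 m

Apply Snell's law at each interface; in layer i the horizontal offset is hᵢ·tan θᵢ.
Layer 1: θ = 6.10°; offset = 23.2·tan 6.10° = 2.479 m.
Layer 2: sin θ = 0.89·sin 6.1°/0.47 = 0.2012, θ = 11.61°; offset = 26.7·tan 11.61° = 5.485 m.
Layer 3: sin θ = 1.48·sin 6.1°/0.47 = 0.3346, θ = 19.55°; offset = 5.2·tan 19.55° = 1.846 m.
Layer 4: sin θ = 2.26·sin 6.1°/0.47 = 0.5110, θ = 30.73°; offset = 9.9·tan 30.73° = 5.885 m.
Total horizontal offset = 15.696 m.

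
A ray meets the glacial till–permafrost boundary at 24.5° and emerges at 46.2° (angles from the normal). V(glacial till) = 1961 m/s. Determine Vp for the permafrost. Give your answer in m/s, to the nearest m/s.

3413 m/s

sin 24.5° = 0.4147; sin 46.2° = 0.7218.
V₂ = V₁·(sin θ₂/sin θ₁) = 1961·(0.7218/0.4147) = 3413.06 m/s.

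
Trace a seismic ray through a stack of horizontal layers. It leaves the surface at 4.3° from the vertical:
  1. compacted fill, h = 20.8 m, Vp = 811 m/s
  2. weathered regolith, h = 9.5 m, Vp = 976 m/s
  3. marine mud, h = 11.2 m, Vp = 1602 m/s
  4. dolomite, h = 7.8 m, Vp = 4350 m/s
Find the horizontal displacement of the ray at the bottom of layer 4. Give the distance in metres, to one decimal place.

7.5 m

Apply Snell's law at each interface; in layer i the horizontal offset is hᵢ·tan θᵢ.
Layer 1: θ = 4.30°; offset = 20.8·tan 4.30° = 1.564 m.
Layer 2: sin θ = 976·sin 4.3°/811 = 0.0902, θ = 5.18°; offset = 9.5·tan 5.18° = 0.861 m.
Layer 3: sin θ = 1602·sin 4.3°/811 = 0.1481, θ = 8.52°; offset = 11.2·tan 8.52° = 1.677 m.
Layer 4: sin θ = 4350·sin 4.3°/811 = 0.4022, θ = 23.71°; offset = 7.8·tan 23.71° = 3.426 m.
Summing the layer offsets gives 7.528 m.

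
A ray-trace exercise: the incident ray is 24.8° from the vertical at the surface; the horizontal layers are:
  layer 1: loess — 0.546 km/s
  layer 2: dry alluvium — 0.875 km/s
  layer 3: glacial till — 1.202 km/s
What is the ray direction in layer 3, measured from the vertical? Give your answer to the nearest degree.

67°

Ray parameter p = sin 24.8° / 0.546 = 7.6823e-01 s/km.
sin θ_3 = p·V_3 = 7.6823e-01 × 1.202 = 0.9234.
θ_3 = arcsin 0.9234 = 67.43°.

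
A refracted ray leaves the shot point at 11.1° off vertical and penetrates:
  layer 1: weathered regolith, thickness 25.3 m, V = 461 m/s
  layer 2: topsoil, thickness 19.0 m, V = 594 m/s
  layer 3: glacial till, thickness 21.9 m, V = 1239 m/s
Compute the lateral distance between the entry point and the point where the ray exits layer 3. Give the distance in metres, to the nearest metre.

Ray parameter p = sin 11.1° / 461 m/s = 4.1762e-04 s/m.
Layer 1: θ = 11.10°; offset = 25.3·tan 11.10° = 4.964 m.
Layer 2: sin θ = p·594 = 0.2481 → θ = 14.36°; offset = 19.0·tan 14.36° = 4.865 m.
Layer 3: sin θ = p·1239 = 0.5174 → θ = 31.16°; offset = 21.9·tan 31.16° = 13.242 m.
Σ offsets = 23.071 m.

23 m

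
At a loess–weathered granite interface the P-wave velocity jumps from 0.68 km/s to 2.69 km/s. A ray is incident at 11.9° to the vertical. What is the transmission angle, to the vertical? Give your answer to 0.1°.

Snell's law: sin θ₂ = (V₂/V₁)·sin θ₁ = (2.69/0.68)·sin 11.9° = 0.8157.
θ₂ = sin⁻¹(0.8157) = 54.66° (from vertical).

54.7°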